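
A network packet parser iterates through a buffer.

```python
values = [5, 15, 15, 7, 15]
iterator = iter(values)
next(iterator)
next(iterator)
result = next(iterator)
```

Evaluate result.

Step 1: Create iterator over [5, 15, 15, 7, 15].
Step 2: next() consumes 5.
Step 3: next() consumes 15.
Step 4: next() returns 15.
Therefore result = 15.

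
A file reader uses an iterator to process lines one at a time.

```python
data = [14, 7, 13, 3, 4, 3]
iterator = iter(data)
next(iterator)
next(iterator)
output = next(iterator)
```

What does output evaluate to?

Step 1: Create iterator over [14, 7, 13, 3, 4, 3].
Step 2: next() consumes 14.
Step 3: next() consumes 7.
Step 4: next() returns 13.
Therefore output = 13.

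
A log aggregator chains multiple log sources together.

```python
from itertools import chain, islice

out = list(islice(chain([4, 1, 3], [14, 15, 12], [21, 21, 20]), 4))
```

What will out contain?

Step 1: chain([4, 1, 3], [14, 15, 12], [21, 21, 20]) = [4, 1, 3, 14, 15, 12, 21, 21, 20].
Step 2: islice takes first 4 elements: [4, 1, 3, 14].
Therefore out = [4, 1, 3, 14].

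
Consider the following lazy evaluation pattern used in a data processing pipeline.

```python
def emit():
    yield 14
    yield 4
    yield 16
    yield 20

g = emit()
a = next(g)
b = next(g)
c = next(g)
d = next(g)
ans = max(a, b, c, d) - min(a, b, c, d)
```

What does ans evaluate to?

Step 1: Create generator and consume all values:
  a = next(g) = 14
  b = next(g) = 4
  c = next(g) = 16
  d = next(g) = 20
Step 2: max = 20, min = 4, ans = 20 - 4 = 16.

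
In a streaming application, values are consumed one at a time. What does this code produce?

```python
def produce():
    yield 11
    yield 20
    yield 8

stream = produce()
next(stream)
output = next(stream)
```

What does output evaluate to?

Step 1: produce() creates a generator.
Step 2: next(stream) yields 11 (consumed and discarded).
Step 3: next(stream) yields 20, assigned to output.
Therefore output = 20.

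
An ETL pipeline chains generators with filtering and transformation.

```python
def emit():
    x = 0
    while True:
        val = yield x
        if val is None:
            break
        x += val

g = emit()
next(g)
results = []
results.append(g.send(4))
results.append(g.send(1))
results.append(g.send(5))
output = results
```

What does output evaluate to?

Step 1: next(g) -> yield 0.
Step 2: send(4) -> x = 4, yield 4.
Step 3: send(1) -> x = 5, yield 5.
Step 4: send(5) -> x = 10, yield 10.
Therefore output = [4, 5, 10].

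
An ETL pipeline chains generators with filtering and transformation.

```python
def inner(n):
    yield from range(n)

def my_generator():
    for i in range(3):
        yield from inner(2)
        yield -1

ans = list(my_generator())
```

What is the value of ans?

Step 1: For each i in range(3):
  i=0: yield from inner(2) -> [0, 1], then yield -1
  i=1: yield from inner(2) -> [0, 1], then yield -1
  i=2: yield from inner(2) -> [0, 1], then yield -1
Therefore ans = [0, 1, -1, 0, 1, -1, 0, 1, -1].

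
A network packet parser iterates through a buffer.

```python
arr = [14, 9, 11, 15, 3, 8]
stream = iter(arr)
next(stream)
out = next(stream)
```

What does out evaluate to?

Step 1: Create iterator over [14, 9, 11, 15, 3, 8].
Step 2: next() consumes 14.
Step 3: next() returns 9.
Therefore out = 9.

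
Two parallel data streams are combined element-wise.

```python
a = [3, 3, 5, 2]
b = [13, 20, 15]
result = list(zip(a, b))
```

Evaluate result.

Step 1: zip stops at shortest (len(a)=4, len(b)=3):
  Index 0: (3, 13)
  Index 1: (3, 20)
  Index 2: (5, 15)
Step 2: Last element of a (2) has no pair, dropped.
Therefore result = [(3, 13), (3, 20), (5, 15)].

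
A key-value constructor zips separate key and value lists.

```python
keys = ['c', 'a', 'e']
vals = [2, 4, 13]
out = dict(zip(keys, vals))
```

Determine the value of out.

Step 1: zip pairs keys with values:
  'c' -> 2
  'a' -> 4
  'e' -> 13
Therefore out = {'c': 2, 'a': 4, 'e': 13}.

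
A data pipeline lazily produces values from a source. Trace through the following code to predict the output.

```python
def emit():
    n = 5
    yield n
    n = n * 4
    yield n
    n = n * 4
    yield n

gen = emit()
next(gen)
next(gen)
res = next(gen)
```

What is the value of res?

Step 1: Trace through generator execution:
  Yield 1: n starts at 5, yield 5
  Yield 2: n = 5 * 4 = 20, yield 20
  Yield 3: n = 20 * 4 = 80, yield 80
Step 2: First next() gets 5, second next() gets the second value, third next() yields 80.
Therefore res = 80.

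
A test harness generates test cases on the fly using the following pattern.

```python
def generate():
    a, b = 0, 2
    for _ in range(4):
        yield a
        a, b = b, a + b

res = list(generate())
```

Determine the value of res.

Step 1: Fibonacci-like sequence starting with a=0, b=2:
  Iteration 1: yield a=0, then a,b = 2,2
  Iteration 2: yield a=2, then a,b = 2,4
  Iteration 3: yield a=2, then a,b = 4,6
  Iteration 4: yield a=4, then a,b = 6,10
Therefore res = [0, 2, 2, 4].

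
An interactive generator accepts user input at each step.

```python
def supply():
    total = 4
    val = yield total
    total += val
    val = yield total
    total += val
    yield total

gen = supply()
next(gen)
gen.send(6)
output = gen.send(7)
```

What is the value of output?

Step 1: next() -> yield total=4.
Step 2: send(6) -> val=6, total = 4+6 = 10, yield 10.
Step 3: send(7) -> val=7, total = 10+7 = 17, yield 17.
Therefore output = 17.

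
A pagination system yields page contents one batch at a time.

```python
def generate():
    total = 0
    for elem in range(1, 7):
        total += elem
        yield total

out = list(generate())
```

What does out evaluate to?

Step 1: Generator accumulates running sum:
  elem=1: total = 1, yield 1
  elem=2: total = 3, yield 3
  elem=3: total = 6, yield 6
  elem=4: total = 10, yield 10
  elem=5: total = 15, yield 15
  elem=6: total = 21, yield 21
Therefore out = [1, 3, 6, 10, 15, 21].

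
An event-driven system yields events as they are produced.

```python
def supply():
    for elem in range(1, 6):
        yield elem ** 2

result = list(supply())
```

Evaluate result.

Step 1: For each elem in range(1, 6), yield elem**2:
  elem=1: yield 1**2 = 1
  elem=2: yield 2**2 = 4
  elem=3: yield 3**2 = 9
  elem=4: yield 4**2 = 16
  elem=5: yield 5**2 = 25
Therefore result = [1, 4, 9, 16, 25].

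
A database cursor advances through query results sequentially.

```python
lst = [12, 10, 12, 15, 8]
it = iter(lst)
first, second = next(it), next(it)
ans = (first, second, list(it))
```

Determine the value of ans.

Step 1: Create iterator over [12, 10, 12, 15, 8].
Step 2: first = 12, second = 10.
Step 3: Remaining elements: [12, 15, 8].
Therefore ans = (12, 10, [12, 15, 8]).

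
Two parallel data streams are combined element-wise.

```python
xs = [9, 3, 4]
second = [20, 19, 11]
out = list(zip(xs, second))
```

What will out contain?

Step 1: zip pairs elements at same index:
  Index 0: (9, 20)
  Index 1: (3, 19)
  Index 2: (4, 11)
Therefore out = [(9, 20), (3, 19), (4, 11)].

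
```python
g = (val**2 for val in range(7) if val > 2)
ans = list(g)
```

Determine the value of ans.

Step 1: For range(7), keep val > 2, then square:
  val=0: 0 <= 2, excluded
  val=1: 1 <= 2, excluded
  val=2: 2 <= 2, excluded
  val=3: 3 > 2, yield 3**2 = 9
  val=4: 4 > 2, yield 4**2 = 16
  val=5: 5 > 2, yield 5**2 = 25
  val=6: 6 > 2, yield 6**2 = 36
Therefore ans = [9, 16, 25, 36].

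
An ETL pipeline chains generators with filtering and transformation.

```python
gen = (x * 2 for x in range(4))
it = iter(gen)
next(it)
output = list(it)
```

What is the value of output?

Step 1: Generator produces [0, 2, 4, 6].
Step 2: next(it) consumes first element (0).
Step 3: list(it) collects remaining: [2, 4, 6].
Therefore output = [2, 4, 6].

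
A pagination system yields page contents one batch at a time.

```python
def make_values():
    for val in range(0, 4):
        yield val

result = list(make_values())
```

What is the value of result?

Step 1: The generator yields each value from range(0, 4).
Step 2: list() consumes all yields: [0, 1, 2, 3].
Therefore result = [0, 1, 2, 3].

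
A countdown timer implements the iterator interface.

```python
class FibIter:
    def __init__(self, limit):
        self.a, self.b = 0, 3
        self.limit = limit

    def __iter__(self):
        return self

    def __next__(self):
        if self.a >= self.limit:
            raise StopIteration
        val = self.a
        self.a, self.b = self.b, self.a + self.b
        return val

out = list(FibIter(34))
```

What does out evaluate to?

Step 1: Fibonacci-like sequence (a=0, b=3) until >= 34:
  Yield 0, then a,b = 3,3
  Yield 3, then a,b = 3,6
  Yield 3, then a,b = 6,9
  Yield 6, then a,b = 9,15
  Yield 9, then a,b = 15,24
  Yield 15, then a,b = 24,39
  Yield 24, then a,b = 39,63
Step 2: 39 >= 34, stop.
Therefore out = [0, 3, 3, 6, 9, 15, 24].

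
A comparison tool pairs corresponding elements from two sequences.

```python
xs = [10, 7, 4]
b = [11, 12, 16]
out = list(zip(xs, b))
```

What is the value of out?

Step 1: zip pairs elements at same index:
  Index 0: (10, 11)
  Index 1: (7, 12)
  Index 2: (4, 16)
Therefore out = [(10, 11), (7, 12), (4, 16)].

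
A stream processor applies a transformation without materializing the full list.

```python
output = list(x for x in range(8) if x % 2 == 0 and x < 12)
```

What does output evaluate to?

Step 1: Filter range(8) where x % 2 == 0 and x < 12:
  x=0: both conditions met, included
  x=1: excluded (1 % 2 != 0)
  x=2: both conditions met, included
  x=3: excluded (3 % 2 != 0)
  x=4: both conditions met, included
  x=5: excluded (5 % 2 != 0)
  x=6: both conditions met, included
  x=7: excluded (7 % 2 != 0)
Therefore output = [0, 2, 4, 6].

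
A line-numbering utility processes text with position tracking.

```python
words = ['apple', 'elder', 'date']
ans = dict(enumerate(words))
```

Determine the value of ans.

Step 1: enumerate pairs indices with words:
  0 -> 'apple'
  1 -> 'elder'
  2 -> 'date'
Therefore ans = {0: 'apple', 1: 'elder', 2: 'date'}.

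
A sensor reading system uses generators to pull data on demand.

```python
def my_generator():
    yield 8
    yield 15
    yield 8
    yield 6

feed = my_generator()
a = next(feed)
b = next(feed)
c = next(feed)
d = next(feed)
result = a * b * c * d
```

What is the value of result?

Step 1: Create generator and consume all values:
  a = next(feed) = 8
  b = next(feed) = 15
  c = next(feed) = 8
  d = next(feed) = 6
Step 2: result = 8 * 15 * 8 * 6 = 5760.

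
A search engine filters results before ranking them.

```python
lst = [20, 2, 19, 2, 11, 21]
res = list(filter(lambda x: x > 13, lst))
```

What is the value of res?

Step 1: Filter elements > 13:
  20: kept
  2: removed
  19: kept
  2: removed
  11: removed
  21: kept
Therefore res = [20, 19, 21].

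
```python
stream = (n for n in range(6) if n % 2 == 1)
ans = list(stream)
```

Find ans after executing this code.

Step 1: Filter range(6) keeping only odd values:
  n=0: even, excluded
  n=1: odd, included
  n=2: even, excluded
  n=3: odd, included
  n=4: even, excluded
  n=5: odd, included
Therefore ans = [1, 3, 5].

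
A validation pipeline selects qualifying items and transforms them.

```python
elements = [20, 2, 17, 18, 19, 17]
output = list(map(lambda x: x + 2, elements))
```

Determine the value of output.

Step 1: Apply lambda x: x + 2 to each element:
  20 -> 22
  2 -> 4
  17 -> 19
  18 -> 20
  19 -> 21
  17 -> 19
Therefore output = [22, 4, 19, 20, 21, 19].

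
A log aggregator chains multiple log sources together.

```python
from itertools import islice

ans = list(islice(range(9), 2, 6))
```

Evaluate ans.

Step 1: islice(range(9), 2, 6) takes elements at indices [2, 6).
Step 2: Elements: [2, 3, 4, 5].
Therefore ans = [2, 3, 4, 5].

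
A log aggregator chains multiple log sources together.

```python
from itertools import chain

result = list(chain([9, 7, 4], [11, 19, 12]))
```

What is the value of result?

Step 1: chain() concatenates iterables: [9, 7, 4] + [11, 19, 12].
Therefore result = [9, 7, 4, 11, 19, 12].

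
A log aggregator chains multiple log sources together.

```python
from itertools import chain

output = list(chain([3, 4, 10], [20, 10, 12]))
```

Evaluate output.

Step 1: chain() concatenates iterables: [3, 4, 10] + [20, 10, 12].
Therefore output = [3, 4, 10, 20, 10, 12].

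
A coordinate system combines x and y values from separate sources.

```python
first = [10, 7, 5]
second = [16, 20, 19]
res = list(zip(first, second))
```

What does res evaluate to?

Step 1: zip pairs elements at same index:
  Index 0: (10, 16)
  Index 1: (7, 20)
  Index 2: (5, 19)
Therefore res = [(10, 16), (7, 20), (5, 19)].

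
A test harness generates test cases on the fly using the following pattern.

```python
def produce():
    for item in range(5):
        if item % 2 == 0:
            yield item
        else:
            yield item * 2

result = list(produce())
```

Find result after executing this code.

Step 1: For each item in range(5), yield item if even, else item*2:
  item=0 (even): yield 0
  item=1 (odd): yield 1*2 = 2
  item=2 (even): yield 2
  item=3 (odd): yield 3*2 = 6
  item=4 (even): yield 4
Therefore result = [0, 2, 2, 6, 4].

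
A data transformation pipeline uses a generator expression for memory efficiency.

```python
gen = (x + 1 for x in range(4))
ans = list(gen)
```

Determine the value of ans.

Step 1: For each x in range(4), compute x+1:
  x=0: 0+1 = 1
  x=1: 1+1 = 2
  x=2: 2+1 = 3
  x=3: 3+1 = 4
Therefore ans = [1, 2, 3, 4].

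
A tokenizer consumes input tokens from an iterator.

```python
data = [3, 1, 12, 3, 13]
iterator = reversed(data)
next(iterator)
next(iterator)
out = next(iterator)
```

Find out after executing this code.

Step 1: reversed([3, 1, 12, 3, 13]) gives iterator: [13, 3, 12, 1, 3].
Step 2: First next() = 13, second next() = 3.
Step 3: Third next() = 12.
Therefore out = 12.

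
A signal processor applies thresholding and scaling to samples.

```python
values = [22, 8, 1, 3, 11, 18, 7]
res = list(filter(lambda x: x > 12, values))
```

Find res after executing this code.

Step 1: Filter elements > 12:
  22: kept
  8: removed
  1: removed
  3: removed
  11: removed
  18: kept
  7: removed
Therefore res = [22, 18].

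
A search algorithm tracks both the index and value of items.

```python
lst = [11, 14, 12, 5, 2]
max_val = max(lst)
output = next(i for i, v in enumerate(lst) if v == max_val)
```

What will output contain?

Step 1: max([11, 14, 12, 5, 2]) = 14.
Step 2: Find first index where value == 14:
  Index 0: 11 != 14
  Index 1: 14 == 14, found!
Therefore output = 1.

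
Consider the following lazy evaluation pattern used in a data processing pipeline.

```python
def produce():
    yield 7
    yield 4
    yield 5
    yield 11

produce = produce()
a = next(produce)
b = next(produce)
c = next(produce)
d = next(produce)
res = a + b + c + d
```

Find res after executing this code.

Step 1: Create generator and consume all values:
  a = next(produce) = 7
  b = next(produce) = 4
  c = next(produce) = 5
  d = next(produce) = 11
Step 2: res = 7 + 4 + 5 + 11 = 27.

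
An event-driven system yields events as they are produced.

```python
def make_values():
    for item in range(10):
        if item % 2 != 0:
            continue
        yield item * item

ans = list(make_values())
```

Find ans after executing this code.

Step 1: Only yield item**2 when item is divisible by 2:
  item=0: 0 % 2 == 0, yield 0**2 = 0
  item=2: 2 % 2 == 0, yield 2**2 = 4
  item=4: 4 % 2 == 0, yield 4**2 = 16
  item=6: 6 % 2 == 0, yield 6**2 = 36
  item=8: 8 % 2 == 0, yield 8**2 = 64
Therefore ans = [0, 4, 16, 36, 64].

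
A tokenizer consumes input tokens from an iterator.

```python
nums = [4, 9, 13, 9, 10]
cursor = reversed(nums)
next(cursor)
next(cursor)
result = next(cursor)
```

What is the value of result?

Step 1: reversed([4, 9, 13, 9, 10]) gives iterator: [10, 9, 13, 9, 4].
Step 2: First next() = 10, second next() = 9.
Step 3: Third next() = 13.
Therefore result = 13.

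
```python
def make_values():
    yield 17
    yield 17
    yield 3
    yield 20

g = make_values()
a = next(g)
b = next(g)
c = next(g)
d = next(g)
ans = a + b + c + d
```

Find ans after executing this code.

Step 1: Create generator and consume all values:
  a = next(g) = 17
  b = next(g) = 17
  c = next(g) = 3
  d = next(g) = 20
Step 2: ans = 17 + 17 + 3 + 20 = 57.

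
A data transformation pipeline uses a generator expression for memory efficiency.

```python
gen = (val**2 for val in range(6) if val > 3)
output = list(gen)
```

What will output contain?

Step 1: For range(6), keep val > 3, then square:
  val=0: 0 <= 3, excluded
  val=1: 1 <= 3, excluded
  val=2: 2 <= 3, excluded
  val=3: 3 <= 3, excluded
  val=4: 4 > 3, yield 4**2 = 16
  val=5: 5 > 3, yield 5**2 = 25
Therefore output = [16, 25].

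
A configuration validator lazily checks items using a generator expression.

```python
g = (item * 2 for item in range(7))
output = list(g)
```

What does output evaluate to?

Step 1: For each item in range(7), compute item*2:
  item=0: 0*2 = 0
  item=1: 1*2 = 2
  item=2: 2*2 = 4
  item=3: 3*2 = 6
  item=4: 4*2 = 8
  item=5: 5*2 = 10
  item=6: 6*2 = 12
Therefore output = [0, 2, 4, 6, 8, 10, 12].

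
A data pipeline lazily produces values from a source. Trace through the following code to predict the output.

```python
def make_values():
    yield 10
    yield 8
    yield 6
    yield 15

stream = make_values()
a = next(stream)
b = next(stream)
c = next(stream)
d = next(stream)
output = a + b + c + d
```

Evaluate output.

Step 1: Create generator and consume all values:
  a = next(stream) = 10
  b = next(stream) = 8
  c = next(stream) = 6
  d = next(stream) = 15
Step 2: output = 10 + 8 + 6 + 15 = 39.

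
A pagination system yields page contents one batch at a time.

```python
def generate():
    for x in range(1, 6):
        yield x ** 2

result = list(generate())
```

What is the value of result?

Step 1: For each x in range(1, 6), yield x**2:
  x=1: yield 1**2 = 1
  x=2: yield 2**2 = 4
  x=3: yield 3**2 = 9
  x=4: yield 4**2 = 16
  x=5: yield 5**2 = 25
Therefore result = [1, 4, 9, 16, 25].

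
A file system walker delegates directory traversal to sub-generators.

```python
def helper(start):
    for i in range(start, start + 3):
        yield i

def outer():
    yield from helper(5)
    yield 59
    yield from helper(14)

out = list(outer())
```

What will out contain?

Step 1: outer() delegates to helper(5):
  yield 5
  yield 6
  yield 7
Step 2: yield 59
Step 3: Delegates to helper(14):
  yield 14
  yield 15
  yield 16
Therefore out = [5, 6, 7, 59, 14, 15, 16].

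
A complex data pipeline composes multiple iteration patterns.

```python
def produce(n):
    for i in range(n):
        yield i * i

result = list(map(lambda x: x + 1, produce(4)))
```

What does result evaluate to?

Step 1: produce(4) yields squares: [0, 1, 4, 9].
Step 2: map adds 1 to each: [1, 2, 5, 10].
Therefore result = [1, 2, 5, 10].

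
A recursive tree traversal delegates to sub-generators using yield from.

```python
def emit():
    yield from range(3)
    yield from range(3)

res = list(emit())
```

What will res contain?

Step 1: Trace yields in order:
  yield 0
  yield 1
  yield 2
  yield 0
  yield 1
  yield 2
Therefore res = [0, 1, 2, 0, 1, 2].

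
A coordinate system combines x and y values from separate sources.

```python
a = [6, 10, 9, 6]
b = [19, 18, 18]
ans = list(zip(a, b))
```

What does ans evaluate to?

Step 1: zip stops at shortest (len(a)=4, len(b)=3):
  Index 0: (6, 19)
  Index 1: (10, 18)
  Index 2: (9, 18)
Step 2: Last element of a (6) has no pair, dropped.
Therefore ans = [(6, 19), (10, 18), (9, 18)].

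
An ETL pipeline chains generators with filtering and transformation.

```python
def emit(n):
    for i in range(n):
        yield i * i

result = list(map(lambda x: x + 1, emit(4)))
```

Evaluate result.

Step 1: emit(4) yields squares: [0, 1, 4, 9].
Step 2: map adds 1 to each: [1, 2, 5, 10].
Therefore result = [1, 2, 5, 10].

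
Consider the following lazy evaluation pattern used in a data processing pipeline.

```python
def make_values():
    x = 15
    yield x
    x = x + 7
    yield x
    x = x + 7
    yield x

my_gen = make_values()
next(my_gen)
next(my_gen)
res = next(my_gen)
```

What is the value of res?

Step 1: Trace through generator execution:
  Yield 1: x starts at 15, yield 15
  Yield 2: x = 15 + 7 = 22, yield 22
  Yield 3: x = 22 + 7 = 29, yield 29
Step 2: First next() gets 15, second next() gets the second value, third next() yields 29.
Therefore res = 29.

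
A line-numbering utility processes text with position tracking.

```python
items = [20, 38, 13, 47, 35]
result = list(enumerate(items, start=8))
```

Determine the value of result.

Step 1: enumerate with start=8:
  (8, 20)
  (9, 38)
  (10, 13)
  (11, 47)
  (12, 35)
Therefore result = [(8, 20), (9, 38), (10, 13), (11, 47), (12, 35)].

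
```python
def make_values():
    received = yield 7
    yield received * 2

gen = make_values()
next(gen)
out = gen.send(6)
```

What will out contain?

Step 1: next(gen) advances to first yield, producing 7.
Step 2: send(6) resumes, received = 6.
Step 3: yield received * 2 = 6 * 2 = 12.
Therefore out = 12.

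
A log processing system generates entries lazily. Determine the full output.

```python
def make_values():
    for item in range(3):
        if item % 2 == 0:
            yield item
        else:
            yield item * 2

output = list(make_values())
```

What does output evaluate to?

Step 1: For each item in range(3), yield item if even, else item*2:
  item=0 (even): yield 0
  item=1 (odd): yield 1*2 = 2
  item=2 (even): yield 2
Therefore output = [0, 2, 2].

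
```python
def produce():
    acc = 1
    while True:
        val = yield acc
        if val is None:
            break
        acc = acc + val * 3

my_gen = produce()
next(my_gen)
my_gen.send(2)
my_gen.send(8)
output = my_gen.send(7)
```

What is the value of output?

Step 1: next() -> yield acc=1.
Step 2: send(2) -> val=2, acc = 1 + 2*3 = 7, yield 7.
Step 3: send(8) -> val=8, acc = 7 + 8*3 = 31, yield 31.
Step 4: send(7) -> val=7, acc = 31 + 7*3 = 52, yield 52.
Therefore output = 52.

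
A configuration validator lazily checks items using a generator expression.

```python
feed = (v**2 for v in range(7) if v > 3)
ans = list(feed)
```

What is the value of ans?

Step 1: For range(7), keep v > 3, then square:
  v=0: 0 <= 3, excluded
  v=1: 1 <= 3, excluded
  v=2: 2 <= 3, excluded
  v=3: 3 <= 3, excluded
  v=4: 4 > 3, yield 4**2 = 16
  v=5: 5 > 3, yield 5**2 = 25
  v=6: 6 > 3, yield 6**2 = 36
Therefore ans = [16, 25, 36].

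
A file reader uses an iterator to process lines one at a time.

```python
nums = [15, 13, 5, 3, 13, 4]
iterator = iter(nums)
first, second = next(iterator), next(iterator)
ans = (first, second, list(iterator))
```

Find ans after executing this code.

Step 1: Create iterator over [15, 13, 5, 3, 13, 4].
Step 2: first = 15, second = 13.
Step 3: Remaining elements: [5, 3, 13, 4].
Therefore ans = (15, 13, [5, 3, 13, 4]).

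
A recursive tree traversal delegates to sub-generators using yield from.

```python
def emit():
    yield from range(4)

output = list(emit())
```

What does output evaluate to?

Step 1: yield from delegates to the iterable, yielding each element.
Step 2: Collected values: [0, 1, 2, 3].
Therefore output = [0, 1, 2, 3].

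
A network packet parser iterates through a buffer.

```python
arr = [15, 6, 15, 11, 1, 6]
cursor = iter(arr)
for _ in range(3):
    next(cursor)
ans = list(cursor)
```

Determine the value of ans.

Step 1: Create iterator over [15, 6, 15, 11, 1, 6].
Step 2: Advance 3 positions (consuming [15, 6, 15]).
Step 3: list() collects remaining elements: [11, 1, 6].
Therefore ans = [11, 1, 6].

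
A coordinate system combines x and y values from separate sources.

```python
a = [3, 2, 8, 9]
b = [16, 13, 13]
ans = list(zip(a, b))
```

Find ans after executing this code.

Step 1: zip stops at shortest (len(a)=4, len(b)=3):
  Index 0: (3, 16)
  Index 1: (2, 13)
  Index 2: (8, 13)
Step 2: Last element of a (9) has no pair, dropped.
Therefore ans = [(3, 16), (2, 13), (8, 13)].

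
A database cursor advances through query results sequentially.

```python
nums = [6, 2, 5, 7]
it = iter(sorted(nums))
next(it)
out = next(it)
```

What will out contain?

Step 1: sorted([6, 2, 5, 7]) = [2, 5, 6, 7].
Step 2: Create iterator and skip 1 elements.
Step 3: next() returns 5.
Therefore out = 5.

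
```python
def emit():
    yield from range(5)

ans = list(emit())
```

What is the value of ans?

Step 1: yield from delegates to the iterable, yielding each element.
Step 2: Collected values: [0, 1, 2, 3, 4].
Therefore ans = [0, 1, 2, 3, 4].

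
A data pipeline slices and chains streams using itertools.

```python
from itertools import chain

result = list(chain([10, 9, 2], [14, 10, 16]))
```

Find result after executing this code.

Step 1: chain() concatenates iterables: [10, 9, 2] + [14, 10, 16].
Therefore result = [10, 9, 2, 14, 10, 16].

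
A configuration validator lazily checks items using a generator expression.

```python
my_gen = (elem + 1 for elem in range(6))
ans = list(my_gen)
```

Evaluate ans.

Step 1: For each elem in range(6), compute elem+1:
  elem=0: 0+1 = 1
  elem=1: 1+1 = 2
  elem=2: 2+1 = 3
  elem=3: 3+1 = 4
  elem=4: 4+1 = 5
  elem=5: 5+1 = 6
Therefore ans = [1, 2, 3, 4, 5, 6].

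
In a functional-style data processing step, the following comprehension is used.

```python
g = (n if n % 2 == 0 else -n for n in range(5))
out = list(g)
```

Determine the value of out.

Step 1: For each n in range(5), yield n if even, else -n:
  n=0: even, yield 0
  n=1: odd, yield -1
  n=2: even, yield 2
  n=3: odd, yield -3
  n=4: even, yield 4
Therefore out = [0, -1, 2, -3, 4].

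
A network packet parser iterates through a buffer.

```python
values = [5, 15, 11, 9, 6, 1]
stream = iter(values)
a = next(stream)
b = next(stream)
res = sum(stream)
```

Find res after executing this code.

Step 1: Create iterator over [5, 15, 11, 9, 6, 1].
Step 2: a = next() = 5, b = next() = 15.
Step 3: sum() of remaining [11, 9, 6, 1] = 27.
Therefore res = 27.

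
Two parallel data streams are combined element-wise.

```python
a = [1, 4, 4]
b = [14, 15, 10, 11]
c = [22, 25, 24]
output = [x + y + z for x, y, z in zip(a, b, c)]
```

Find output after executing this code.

Step 1: zip three lists (truncates to shortest, len=3):
  1 + 14 + 22 = 37
  4 + 15 + 25 = 44
  4 + 10 + 24 = 38
Therefore output = [37, 44, 38].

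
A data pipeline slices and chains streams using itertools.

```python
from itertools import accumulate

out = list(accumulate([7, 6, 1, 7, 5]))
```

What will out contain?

Step 1: accumulate computes running sums:
  + 7 = 7
  + 6 = 13
  + 1 = 14
  + 7 = 21
  + 5 = 26
Therefore out = [7, 13, 14, 21, 26].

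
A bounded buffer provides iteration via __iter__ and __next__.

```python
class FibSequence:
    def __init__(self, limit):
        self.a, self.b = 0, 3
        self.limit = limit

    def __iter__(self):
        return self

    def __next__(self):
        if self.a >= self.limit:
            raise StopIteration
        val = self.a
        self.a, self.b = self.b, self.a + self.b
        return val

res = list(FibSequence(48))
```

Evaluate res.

Step 1: Fibonacci-like sequence (a=0, b=3) until >= 48:
  Yield 0, then a,b = 3,3
  Yield 3, then a,b = 3,6
  Yield 3, then a,b = 6,9
  Yield 6, then a,b = 9,15
  Yield 9, then a,b = 15,24
  Yield 15, then a,b = 24,39
  Yield 24, then a,b = 39,63
  Yield 39, then a,b = 63,102
Step 2: 63 >= 48, stop.
Therefore res = [0, 3, 3, 6, 9, 15, 24, 39].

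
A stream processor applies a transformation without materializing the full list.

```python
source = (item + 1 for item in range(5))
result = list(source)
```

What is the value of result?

Step 1: For each item in range(5), compute item+1:
  item=0: 0+1 = 1
  item=1: 1+1 = 2
  item=2: 2+1 = 3
  item=3: 3+1 = 4
  item=4: 4+1 = 5
Therefore result = [1, 2, 3, 4, 5].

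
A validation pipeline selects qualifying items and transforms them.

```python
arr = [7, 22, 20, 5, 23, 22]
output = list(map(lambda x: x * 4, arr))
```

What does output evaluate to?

Step 1: Apply lambda x: x * 4 to each element:
  7 -> 28
  22 -> 88
  20 -> 80
  5 -> 20
  23 -> 92
  22 -> 88
Therefore output = [28, 88, 80, 20, 92, 88].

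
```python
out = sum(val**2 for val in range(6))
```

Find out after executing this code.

Step 1: Compute val**2 for each val in range(6):
  val=0: 0**2 = 0
  val=1: 1**2 = 1
  val=2: 2**2 = 4
  val=3: 3**2 = 9
  val=4: 4**2 = 16
  val=5: 5**2 = 25
Step 2: sum = 0 + 1 + 4 + 9 + 16 + 25 = 55.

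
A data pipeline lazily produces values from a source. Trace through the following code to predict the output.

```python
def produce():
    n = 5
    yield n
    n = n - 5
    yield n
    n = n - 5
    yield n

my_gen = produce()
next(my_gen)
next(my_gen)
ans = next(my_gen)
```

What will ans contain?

Step 1: Trace through generator execution:
  Yield 1: n starts at 5, yield 5
  Yield 2: n = 5 - 5 = 0, yield 0
  Yield 3: n = 0 - 5 = -5, yield -5
Step 2: First next() gets 5, second next() gets the second value, third next() yields -5.
Therefore ans = -5.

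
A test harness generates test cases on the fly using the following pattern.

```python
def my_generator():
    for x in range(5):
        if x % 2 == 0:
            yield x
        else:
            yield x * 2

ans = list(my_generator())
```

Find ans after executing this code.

Step 1: For each x in range(5), yield x if even, else x*2:
  x=0 (even): yield 0
  x=1 (odd): yield 1*2 = 2
  x=2 (even): yield 2
  x=3 (odd): yield 3*2 = 6
  x=4 (even): yield 4
Therefore ans = [0, 2, 2, 6, 4].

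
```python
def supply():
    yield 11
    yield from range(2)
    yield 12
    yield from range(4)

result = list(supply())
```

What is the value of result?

Step 1: Trace yields in order:
  yield 11
  yield 0
  yield 1
  yield 12
  yield 0
  yield 1
  yield 2
  yield 3
Therefore result = [11, 0, 1, 12, 0, 1, 2, 3].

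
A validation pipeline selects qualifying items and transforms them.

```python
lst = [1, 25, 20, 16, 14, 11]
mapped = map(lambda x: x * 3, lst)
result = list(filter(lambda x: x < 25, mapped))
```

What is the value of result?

Step 1: Map x * 3:
  1 -> 3
  25 -> 75
  20 -> 60
  16 -> 48
  14 -> 42
  11 -> 33
Step 2: Filter for < 25:
  3: kept
  75: removed
  60: removed
  48: removed
  42: removed
  33: removed
Therefore result = [3].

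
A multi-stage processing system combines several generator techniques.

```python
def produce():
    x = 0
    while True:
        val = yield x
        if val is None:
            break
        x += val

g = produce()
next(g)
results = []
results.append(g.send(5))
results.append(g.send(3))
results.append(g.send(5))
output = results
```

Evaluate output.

Step 1: next(g) -> yield 0.
Step 2: send(5) -> x = 5, yield 5.
Step 3: send(3) -> x = 8, yield 8.
Step 4: send(5) -> x = 13, yield 13.
Therefore output = [5, 8, 13].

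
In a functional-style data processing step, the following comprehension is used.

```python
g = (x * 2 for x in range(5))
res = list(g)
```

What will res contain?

Step 1: For each x in range(5), compute x*2:
  x=0: 0*2 = 0
  x=1: 1*2 = 2
  x=2: 2*2 = 4
  x=3: 3*2 = 6
  x=4: 4*2 = 8
Therefore res = [0, 2, 4, 6, 8].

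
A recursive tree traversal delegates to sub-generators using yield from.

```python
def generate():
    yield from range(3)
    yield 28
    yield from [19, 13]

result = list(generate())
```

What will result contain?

Step 1: Trace yields in order:
  yield 0
  yield 1
  yield 2
  yield 28
  yield 19
  yield 13
Therefore result = [0, 1, 2, 28, 19, 13].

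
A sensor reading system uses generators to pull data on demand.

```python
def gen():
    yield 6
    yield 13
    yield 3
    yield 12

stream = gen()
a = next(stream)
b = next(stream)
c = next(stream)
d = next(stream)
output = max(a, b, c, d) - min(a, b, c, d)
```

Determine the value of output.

Step 1: Create generator and consume all values:
  a = next(stream) = 6
  b = next(stream) = 13
  c = next(stream) = 3
  d = next(stream) = 12
Step 2: max = 13, min = 3, output = 13 - 3 = 10.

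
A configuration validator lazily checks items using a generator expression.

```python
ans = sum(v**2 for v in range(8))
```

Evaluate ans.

Step 1: Compute v**2 for each v in range(8):
  v=0: 0**2 = 0
  v=1: 1**2 = 1
  v=2: 2**2 = 4
  v=3: 3**2 = 9
  v=4: 4**2 = 16
  v=5: 5**2 = 25
  v=6: 6**2 = 36
  v=7: 7**2 = 49
Step 2: sum = 0 + 1 + 4 + 9 + 16 + 25 + 36 + 49 = 140.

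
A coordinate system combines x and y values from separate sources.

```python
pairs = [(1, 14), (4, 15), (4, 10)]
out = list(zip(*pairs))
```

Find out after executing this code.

Step 1: zip(*pairs) transposes: unzips [(1, 14), (4, 15), (4, 10)] into separate sequences.
Step 2: First elements: (1, 4, 4), second elements: (14, 15, 10).
Therefore out = [(1, 4, 4), (14, 15, 10)].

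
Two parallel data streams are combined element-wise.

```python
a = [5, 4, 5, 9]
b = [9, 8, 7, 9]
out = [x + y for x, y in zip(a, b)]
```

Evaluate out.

Step 1: Add corresponding elements:
  5 + 9 = 14
  4 + 8 = 12
  5 + 7 = 12
  9 + 9 = 18
Therefore out = [14, 12, 12, 18].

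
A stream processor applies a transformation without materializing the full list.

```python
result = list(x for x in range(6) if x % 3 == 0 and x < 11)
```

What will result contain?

Step 1: Filter range(6) where x % 3 == 0 and x < 11:
  x=0: both conditions met, included
  x=1: excluded (1 % 3 != 0)
  x=2: excluded (2 % 3 != 0)
  x=3: both conditions met, included
  x=4: excluded (4 % 3 != 0)
  x=5: excluded (5 % 3 != 0)
Therefore result = [0, 3].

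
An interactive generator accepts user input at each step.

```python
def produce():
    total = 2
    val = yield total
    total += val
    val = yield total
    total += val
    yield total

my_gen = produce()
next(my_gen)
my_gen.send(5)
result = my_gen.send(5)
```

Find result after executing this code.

Step 1: next() -> yield total=2.
Step 2: send(5) -> val=5, total = 2+5 = 7, yield 7.
Step 3: send(5) -> val=5, total = 7+5 = 12, yield 12.
Therefore result = 12.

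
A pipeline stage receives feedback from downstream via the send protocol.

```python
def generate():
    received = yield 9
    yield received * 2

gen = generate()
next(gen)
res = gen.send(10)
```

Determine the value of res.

Step 1: next(gen) advances to first yield, producing 9.
Step 2: send(10) resumes, received = 10.
Step 3: yield received * 2 = 10 * 2 = 20.
Therefore res = 20.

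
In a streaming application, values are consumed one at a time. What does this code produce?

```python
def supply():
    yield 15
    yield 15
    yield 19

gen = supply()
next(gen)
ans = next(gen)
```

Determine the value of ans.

Step 1: supply() creates a generator.
Step 2: next(gen) yields 15 (consumed and discarded).
Step 3: next(gen) yields 15, assigned to ans.
Therefore ans = 15.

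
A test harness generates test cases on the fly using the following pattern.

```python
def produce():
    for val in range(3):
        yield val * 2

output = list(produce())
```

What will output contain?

Step 1: For each val in range(3), yield val * 2:
  val=0: yield 0 * 2 = 0
  val=1: yield 1 * 2 = 2
  val=2: yield 2 * 2 = 4
Therefore output = [0, 2, 4].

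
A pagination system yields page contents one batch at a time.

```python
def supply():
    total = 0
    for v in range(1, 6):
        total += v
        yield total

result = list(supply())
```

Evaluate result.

Step 1: Generator accumulates running sum:
  v=1: total = 1, yield 1
  v=2: total = 3, yield 3
  v=3: total = 6, yield 6
  v=4: total = 10, yield 10
  v=5: total = 15, yield 15
Therefore result = [1, 3, 6, 10, 15].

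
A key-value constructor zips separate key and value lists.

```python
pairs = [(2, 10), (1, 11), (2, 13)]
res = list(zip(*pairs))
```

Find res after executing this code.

Step 1: zip(*pairs) transposes: unzips [(2, 10), (1, 11), (2, 13)] into separate sequences.
Step 2: First elements: (2, 1, 2), second elements: (10, 11, 13).
Therefore res = [(2, 1, 2), (10, 11, 13)].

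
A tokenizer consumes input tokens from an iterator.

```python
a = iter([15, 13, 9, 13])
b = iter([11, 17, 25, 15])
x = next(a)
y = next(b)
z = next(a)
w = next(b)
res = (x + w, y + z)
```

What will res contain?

Step 1: a iterates [15, 13, 9, 13], b iterates [11, 17, 25, 15].
Step 2: x = next(a) = 15, y = next(b) = 11.
Step 3: z = next(a) = 13, w = next(b) = 17.
Step 4: res = (15 + 17, 11 + 13) = (32, 24).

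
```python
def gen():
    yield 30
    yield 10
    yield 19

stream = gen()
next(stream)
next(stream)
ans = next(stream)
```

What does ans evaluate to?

Step 1: gen() creates a generator.
Step 2: next(stream) yields 30 (consumed and discarded).
Step 3: next(stream) yields 10 (consumed and discarded).
Step 4: next(stream) yields 19, assigned to ans.
Therefore ans = 19.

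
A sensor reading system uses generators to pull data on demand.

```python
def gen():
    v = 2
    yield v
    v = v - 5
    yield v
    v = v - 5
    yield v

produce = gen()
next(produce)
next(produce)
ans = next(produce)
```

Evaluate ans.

Step 1: Trace through generator execution:
  Yield 1: v starts at 2, yield 2
  Yield 2: v = 2 - 5 = -3, yield -3
  Yield 3: v = -3 - 5 = -8, yield -8
Step 2: First next() gets 2, second next() gets the second value, third next() yields -8.
Therefore ans = -8.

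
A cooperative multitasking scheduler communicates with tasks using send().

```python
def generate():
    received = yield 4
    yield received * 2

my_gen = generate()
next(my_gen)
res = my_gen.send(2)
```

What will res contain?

Step 1: next(my_gen) advances to first yield, producing 4.
Step 2: send(2) resumes, received = 2.
Step 3: yield received * 2 = 2 * 2 = 4.
Therefore res = 4.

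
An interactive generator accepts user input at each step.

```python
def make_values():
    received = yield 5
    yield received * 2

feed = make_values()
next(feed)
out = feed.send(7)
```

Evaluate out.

Step 1: next(feed) advances to first yield, producing 5.
Step 2: send(7) resumes, received = 7.
Step 3: yield received * 2 = 7 * 2 = 14.
Therefore out = 14.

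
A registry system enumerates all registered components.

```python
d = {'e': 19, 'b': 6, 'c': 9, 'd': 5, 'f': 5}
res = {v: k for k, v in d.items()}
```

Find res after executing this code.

Step 1: Invert dict (swap keys and values):
  'e': 19 -> 19: 'e'
  'b': 6 -> 6: 'b'
  'c': 9 -> 9: 'c'
  'd': 5 -> 5: 'd'
  'f': 5 -> 5: 'f'
Therefore res = {19: 'e', 6: 'b', 9: 'c', 5: 'f'}.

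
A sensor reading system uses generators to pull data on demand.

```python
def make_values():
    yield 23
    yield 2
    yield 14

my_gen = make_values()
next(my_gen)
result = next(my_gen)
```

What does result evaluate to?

Step 1: make_values() creates a generator.
Step 2: next(my_gen) yields 23 (consumed and discarded).
Step 3: next(my_gen) yields 2, assigned to result.
Therefore result = 2.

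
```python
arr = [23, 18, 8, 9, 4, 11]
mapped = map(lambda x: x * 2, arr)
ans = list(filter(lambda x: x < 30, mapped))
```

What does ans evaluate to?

Step 1: Map x * 2:
  23 -> 46
  18 -> 36
  8 -> 16
  9 -> 18
  4 -> 8
  11 -> 22
Step 2: Filter for < 30:
  46: removed
  36: removed
  16: kept
  18: kept
  8: kept
  22: kept
Therefore ans = [16, 18, 8, 22].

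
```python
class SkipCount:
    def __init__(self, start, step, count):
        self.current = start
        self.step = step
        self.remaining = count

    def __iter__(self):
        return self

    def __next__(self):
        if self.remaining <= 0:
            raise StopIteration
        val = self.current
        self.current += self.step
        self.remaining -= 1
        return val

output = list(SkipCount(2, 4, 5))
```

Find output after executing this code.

Step 1: SkipCount starts at 2, increments by 4, for 5 steps:
  Yield 2, then current += 4
  Yield 6, then current += 4
  Yield 10, then current += 4
  Yield 14, then current += 4
  Yield 18, then current += 4
Therefore output = [2, 6, 10, 14, 18].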